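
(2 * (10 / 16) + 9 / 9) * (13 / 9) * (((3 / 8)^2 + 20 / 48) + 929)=2320175 / 768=3021.06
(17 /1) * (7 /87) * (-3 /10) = -119 /290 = -0.41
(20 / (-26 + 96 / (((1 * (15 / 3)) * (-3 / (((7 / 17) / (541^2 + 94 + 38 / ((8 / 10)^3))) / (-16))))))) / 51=-156186250 / 10355148151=-0.02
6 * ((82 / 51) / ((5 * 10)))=82 / 425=0.19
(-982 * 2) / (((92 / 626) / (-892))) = 274170472 / 23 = 11920455.30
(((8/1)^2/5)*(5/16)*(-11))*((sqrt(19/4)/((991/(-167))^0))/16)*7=-77*sqrt(19)/8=-41.95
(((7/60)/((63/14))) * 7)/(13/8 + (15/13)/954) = 135044/1210095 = 0.11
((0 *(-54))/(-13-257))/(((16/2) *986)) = 0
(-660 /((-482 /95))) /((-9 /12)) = -41800 /241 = -173.44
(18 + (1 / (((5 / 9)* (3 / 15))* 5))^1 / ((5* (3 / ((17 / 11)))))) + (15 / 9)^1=16378 / 825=19.85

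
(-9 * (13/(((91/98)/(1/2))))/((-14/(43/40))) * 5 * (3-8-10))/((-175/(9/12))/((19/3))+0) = 9.85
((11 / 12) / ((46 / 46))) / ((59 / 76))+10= 1979 / 177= 11.18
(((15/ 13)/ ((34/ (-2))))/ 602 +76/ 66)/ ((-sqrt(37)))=-5055101 * sqrt(37)/ 162444282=-0.19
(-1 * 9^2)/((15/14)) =-378/5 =-75.60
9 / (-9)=-1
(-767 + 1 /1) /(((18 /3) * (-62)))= 383 /186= 2.06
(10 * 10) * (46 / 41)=4600 / 41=112.20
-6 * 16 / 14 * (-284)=13632 / 7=1947.43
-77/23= -3.35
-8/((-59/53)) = 424/59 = 7.19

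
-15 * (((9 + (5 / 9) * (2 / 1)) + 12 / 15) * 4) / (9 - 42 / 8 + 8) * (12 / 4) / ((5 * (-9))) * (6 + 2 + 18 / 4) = 19640 / 423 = 46.43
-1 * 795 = -795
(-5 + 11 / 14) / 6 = -59 / 84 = -0.70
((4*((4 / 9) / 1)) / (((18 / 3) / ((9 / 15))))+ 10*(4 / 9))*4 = 18.49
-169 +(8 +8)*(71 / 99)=-15595 / 99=-157.53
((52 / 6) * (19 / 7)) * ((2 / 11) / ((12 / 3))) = 247 / 231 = 1.07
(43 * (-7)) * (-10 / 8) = 1505 / 4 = 376.25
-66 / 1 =-66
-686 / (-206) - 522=-53423 / 103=-518.67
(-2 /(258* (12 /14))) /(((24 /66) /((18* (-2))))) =77 /86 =0.90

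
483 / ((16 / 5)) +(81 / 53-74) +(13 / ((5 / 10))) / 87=5810941 / 73776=78.76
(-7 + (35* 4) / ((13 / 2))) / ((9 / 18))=378 / 13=29.08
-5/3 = -1.67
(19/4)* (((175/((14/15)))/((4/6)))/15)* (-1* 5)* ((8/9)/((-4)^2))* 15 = -371.09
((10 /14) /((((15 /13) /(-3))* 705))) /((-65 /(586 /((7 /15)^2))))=1758 /16121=0.11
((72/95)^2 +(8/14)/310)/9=1128538/17625825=0.06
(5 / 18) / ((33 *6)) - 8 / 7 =-28477 / 24948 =-1.14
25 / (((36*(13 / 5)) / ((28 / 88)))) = 875 / 10296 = 0.08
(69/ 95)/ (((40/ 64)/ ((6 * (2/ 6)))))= 1104/ 475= 2.32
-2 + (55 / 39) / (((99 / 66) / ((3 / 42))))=-1583 / 819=-1.93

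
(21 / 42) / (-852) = -1 / 1704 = -0.00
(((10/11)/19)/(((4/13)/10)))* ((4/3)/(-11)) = -1300/6897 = -0.19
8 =8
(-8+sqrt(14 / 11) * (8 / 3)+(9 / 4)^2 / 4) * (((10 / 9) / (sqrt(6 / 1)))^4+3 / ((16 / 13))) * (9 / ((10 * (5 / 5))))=-1009794641 / 67184640+2342911 * sqrt(154) / 4330260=-8.32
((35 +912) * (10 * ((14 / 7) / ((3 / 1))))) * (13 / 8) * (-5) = -307775 / 6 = -51295.83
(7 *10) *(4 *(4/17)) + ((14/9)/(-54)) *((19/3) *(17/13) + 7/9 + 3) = 31674811/483327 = 65.53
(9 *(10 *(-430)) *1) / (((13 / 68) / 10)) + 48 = -26315376 / 13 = -2024259.69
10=10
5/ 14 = 0.36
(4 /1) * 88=352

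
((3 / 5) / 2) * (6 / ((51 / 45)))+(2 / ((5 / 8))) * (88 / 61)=32171 / 5185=6.20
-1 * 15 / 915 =-1 / 61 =-0.02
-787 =-787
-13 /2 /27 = -13 /54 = -0.24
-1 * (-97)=97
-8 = -8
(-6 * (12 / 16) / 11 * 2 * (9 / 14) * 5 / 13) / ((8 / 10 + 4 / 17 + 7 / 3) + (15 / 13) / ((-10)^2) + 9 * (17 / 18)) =-0.02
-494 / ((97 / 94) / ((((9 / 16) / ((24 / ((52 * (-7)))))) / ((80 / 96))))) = 9507771 / 1940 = 4900.91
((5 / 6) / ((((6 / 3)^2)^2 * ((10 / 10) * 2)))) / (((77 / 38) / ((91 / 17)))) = 1235 / 17952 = 0.07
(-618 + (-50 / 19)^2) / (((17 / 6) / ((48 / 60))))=-5294352 / 30685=-172.54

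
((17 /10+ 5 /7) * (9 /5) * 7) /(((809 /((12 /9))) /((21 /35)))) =3042 /101125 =0.03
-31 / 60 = -0.52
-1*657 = -657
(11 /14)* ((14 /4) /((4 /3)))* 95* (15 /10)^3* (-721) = -61029045 /128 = -476789.41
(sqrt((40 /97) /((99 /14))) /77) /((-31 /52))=-208*sqrt(37345) /7640787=-0.01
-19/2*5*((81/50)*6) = -4617/10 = -461.70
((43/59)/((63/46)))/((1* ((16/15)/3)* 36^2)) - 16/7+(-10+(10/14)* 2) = -10.86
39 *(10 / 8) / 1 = 195 / 4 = 48.75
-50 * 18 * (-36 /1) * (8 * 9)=2332800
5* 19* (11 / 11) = 95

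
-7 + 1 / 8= -55 / 8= -6.88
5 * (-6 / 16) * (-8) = 15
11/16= 0.69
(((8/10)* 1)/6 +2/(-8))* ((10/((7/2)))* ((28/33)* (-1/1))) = 28/99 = 0.28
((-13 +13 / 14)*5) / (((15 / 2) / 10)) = -1690 / 21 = -80.48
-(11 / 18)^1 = -11 / 18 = -0.61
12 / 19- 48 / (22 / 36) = -16284 / 209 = -77.91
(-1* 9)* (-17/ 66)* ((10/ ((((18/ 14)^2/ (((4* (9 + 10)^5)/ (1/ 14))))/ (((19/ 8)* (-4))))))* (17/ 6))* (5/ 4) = -116587926147175/ 1782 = -65425323314.91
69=69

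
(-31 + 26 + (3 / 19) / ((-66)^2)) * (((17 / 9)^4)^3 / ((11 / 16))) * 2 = -642930630249888020632 / 21427081644204027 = -30005.52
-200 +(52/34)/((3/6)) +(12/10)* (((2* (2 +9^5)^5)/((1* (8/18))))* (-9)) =-2966138854337759685281973621/85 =-34895751227503055120964400.00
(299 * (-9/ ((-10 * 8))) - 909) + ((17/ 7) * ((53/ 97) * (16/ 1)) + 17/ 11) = -509437081/ 597520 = -852.59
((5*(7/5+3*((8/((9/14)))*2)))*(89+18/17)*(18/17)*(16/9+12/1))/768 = 54153001/83232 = 650.63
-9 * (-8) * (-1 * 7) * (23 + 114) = -69048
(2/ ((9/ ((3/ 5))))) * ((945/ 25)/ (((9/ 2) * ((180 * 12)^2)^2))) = 7/ 136048896000000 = 0.00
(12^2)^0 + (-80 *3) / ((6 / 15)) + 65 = -534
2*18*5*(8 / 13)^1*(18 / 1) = 25920 / 13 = 1993.85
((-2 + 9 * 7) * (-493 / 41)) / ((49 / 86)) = -1287.35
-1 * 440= -440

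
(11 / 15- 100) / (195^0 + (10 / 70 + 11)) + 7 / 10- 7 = -36911 / 2550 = -14.47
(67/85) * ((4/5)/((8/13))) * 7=6097/850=7.17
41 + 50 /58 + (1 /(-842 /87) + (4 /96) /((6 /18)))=4090869 /97672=41.88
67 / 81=0.83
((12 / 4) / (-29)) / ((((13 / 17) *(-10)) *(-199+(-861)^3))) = -3 / 141547439800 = -0.00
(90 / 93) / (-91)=-30 / 2821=-0.01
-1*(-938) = 938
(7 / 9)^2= 49 / 81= 0.60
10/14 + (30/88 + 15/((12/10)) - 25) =-3525/308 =-11.44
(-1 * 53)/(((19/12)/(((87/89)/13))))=-55332/21983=-2.52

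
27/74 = 0.36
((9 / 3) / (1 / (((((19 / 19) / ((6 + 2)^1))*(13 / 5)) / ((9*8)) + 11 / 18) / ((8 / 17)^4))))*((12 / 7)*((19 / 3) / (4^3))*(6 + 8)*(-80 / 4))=-937857309 / 524288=-1788.82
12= 12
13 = 13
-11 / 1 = -11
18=18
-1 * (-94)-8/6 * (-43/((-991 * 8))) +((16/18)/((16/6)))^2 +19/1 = 2017547/17838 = 113.10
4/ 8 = 1/ 2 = 0.50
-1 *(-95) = 95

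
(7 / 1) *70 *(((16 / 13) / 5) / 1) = 1568 / 13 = 120.62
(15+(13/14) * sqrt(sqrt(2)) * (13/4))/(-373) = -15/373 - 169 * 2^(1/4)/20888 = -0.05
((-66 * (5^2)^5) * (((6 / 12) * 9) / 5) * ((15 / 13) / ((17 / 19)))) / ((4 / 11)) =-1818544921875 / 884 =-2057177513.43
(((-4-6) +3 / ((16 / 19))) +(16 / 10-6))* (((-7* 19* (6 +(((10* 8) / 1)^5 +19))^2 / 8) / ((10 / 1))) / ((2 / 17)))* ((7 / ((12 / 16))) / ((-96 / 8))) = -654839786552258325050025 / 512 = -1278983958109879541113.33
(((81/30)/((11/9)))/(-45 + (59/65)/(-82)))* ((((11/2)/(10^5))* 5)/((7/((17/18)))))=-244647/134349040000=-0.00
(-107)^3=-1225043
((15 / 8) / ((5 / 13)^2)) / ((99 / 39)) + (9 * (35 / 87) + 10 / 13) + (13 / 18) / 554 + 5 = 5948510527 / 413538840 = 14.38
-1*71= -71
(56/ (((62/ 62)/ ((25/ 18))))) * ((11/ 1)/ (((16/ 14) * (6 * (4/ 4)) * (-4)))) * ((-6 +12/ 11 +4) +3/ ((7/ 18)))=-22925/ 108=-212.27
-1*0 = 0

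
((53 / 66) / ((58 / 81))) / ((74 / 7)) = 10017 / 94424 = 0.11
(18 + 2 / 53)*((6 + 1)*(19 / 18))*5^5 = 198668750 / 477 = 416496.33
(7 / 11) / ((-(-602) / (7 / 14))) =1 / 1892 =0.00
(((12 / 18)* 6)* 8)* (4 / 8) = 16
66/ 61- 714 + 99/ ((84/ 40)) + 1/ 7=-284225/ 427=-665.63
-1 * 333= -333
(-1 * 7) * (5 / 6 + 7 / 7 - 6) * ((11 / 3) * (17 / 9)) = 32725 / 162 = 202.01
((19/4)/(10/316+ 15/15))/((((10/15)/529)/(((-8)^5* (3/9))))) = -6504685568/163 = -39906046.43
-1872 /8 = -234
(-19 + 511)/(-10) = -246/5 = -49.20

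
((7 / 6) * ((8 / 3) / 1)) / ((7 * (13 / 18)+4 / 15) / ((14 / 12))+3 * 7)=0.12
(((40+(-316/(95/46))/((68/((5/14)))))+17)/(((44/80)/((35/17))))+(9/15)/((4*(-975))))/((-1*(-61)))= 82588939599/23948996500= 3.45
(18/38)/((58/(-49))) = -441/1102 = -0.40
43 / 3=14.33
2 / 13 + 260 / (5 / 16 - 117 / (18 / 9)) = -52218 / 12103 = -4.31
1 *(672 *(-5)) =-3360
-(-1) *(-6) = -6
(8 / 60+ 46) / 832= 173 / 3120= 0.06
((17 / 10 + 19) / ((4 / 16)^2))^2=2742336 / 25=109693.44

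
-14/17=-0.82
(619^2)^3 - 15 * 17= 56252767574402026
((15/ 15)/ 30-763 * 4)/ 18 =-91559/ 540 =-169.55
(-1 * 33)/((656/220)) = -1815/164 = -11.07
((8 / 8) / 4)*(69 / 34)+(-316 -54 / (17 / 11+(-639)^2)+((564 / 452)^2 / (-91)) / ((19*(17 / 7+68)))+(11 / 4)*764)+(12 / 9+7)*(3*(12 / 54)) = 225154232196536290637 / 125709850480781736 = 1791.06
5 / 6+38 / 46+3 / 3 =367 / 138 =2.66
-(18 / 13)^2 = -324 / 169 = -1.92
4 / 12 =1 / 3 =0.33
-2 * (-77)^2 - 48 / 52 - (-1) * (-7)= -154257 / 13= -11865.92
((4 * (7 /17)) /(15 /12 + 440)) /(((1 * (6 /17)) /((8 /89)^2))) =3584 /41941695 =0.00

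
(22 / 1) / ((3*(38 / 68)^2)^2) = 29399392 / 1172889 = 25.07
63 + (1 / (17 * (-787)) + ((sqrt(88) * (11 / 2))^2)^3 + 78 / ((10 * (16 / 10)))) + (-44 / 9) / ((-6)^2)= 163539556093767133 / 8669592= 18863581595.74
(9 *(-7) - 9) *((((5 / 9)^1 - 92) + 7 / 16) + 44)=6769 / 2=3384.50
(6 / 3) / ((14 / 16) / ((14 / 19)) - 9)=-32 / 125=-0.26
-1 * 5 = -5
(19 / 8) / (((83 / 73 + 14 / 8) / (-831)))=-384199 / 562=-683.63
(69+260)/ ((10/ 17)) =5593/ 10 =559.30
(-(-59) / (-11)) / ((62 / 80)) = -2360 / 341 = -6.92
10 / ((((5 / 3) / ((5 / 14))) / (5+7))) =180 / 7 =25.71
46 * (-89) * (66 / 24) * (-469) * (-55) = -580826015 / 2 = -290413007.50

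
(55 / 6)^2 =3025 / 36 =84.03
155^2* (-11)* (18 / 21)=-1585650 / 7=-226521.43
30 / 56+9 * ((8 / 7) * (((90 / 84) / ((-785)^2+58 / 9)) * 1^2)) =582358155 / 1087032268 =0.54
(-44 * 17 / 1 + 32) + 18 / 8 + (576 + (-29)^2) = 2813 / 4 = 703.25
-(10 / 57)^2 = -0.03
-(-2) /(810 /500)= 100 /81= 1.23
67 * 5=335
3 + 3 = 6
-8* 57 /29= -456 /29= -15.72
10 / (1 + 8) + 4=46 / 9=5.11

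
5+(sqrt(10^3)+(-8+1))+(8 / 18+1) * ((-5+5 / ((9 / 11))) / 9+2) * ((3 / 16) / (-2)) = -4447 / 1944+10 * sqrt(10) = 29.34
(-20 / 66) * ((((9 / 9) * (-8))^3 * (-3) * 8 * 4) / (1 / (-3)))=491520 / 11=44683.64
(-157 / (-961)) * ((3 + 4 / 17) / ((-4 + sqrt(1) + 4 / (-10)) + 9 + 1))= 3925 / 49011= 0.08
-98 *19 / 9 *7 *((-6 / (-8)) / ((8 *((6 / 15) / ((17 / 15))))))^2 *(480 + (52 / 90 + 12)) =-20873866279 / 414720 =-50332.43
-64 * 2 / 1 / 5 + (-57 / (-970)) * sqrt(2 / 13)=-128 / 5 + 57 * sqrt(26) / 12610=-25.58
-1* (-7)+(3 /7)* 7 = 10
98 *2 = 196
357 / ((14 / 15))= 765 / 2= 382.50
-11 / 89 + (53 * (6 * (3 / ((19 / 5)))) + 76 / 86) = 18310061 / 72713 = 251.81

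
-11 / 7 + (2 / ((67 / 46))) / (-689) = -508437 / 323141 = -1.57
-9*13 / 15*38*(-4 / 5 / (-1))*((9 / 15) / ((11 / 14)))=-248976 / 1375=-181.07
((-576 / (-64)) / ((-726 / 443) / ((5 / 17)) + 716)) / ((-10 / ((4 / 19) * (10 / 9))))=-4430 / 14949181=-0.00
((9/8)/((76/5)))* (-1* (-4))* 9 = 405/152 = 2.66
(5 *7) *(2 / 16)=35 / 8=4.38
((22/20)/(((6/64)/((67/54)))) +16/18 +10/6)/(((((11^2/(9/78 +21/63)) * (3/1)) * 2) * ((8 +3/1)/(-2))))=-48517/25227774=-0.00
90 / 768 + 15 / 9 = 685 / 384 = 1.78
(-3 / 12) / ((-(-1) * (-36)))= 1 / 144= 0.01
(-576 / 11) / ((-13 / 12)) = 6912 / 143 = 48.34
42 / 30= 7 / 5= 1.40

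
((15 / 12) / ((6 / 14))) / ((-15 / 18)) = -7 / 2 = -3.50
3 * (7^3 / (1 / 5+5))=5145 / 26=197.88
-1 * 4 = -4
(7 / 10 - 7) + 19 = 127 / 10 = 12.70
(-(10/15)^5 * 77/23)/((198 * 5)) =-112/251505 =-0.00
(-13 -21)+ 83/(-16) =-627/16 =-39.19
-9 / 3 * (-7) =21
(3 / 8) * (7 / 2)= 21 / 16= 1.31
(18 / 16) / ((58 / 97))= 1.88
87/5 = 17.40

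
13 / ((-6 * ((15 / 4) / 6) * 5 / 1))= -52 / 75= -0.69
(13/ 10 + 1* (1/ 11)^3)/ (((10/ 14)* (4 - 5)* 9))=-40397/ 199650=-0.20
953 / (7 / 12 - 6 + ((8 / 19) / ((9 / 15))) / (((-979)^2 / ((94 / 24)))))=-624761682732 / 3551022025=-175.94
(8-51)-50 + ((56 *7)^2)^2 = 23612624803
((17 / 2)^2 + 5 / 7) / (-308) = -0.24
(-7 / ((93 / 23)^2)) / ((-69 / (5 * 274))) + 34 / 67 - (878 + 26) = -1555897508 / 1738449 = -894.99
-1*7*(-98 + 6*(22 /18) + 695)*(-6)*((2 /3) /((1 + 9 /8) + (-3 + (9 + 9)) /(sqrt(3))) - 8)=-2754860752 /13533 + 16244480*sqrt(3) /13533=-201487.07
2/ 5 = 0.40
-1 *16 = -16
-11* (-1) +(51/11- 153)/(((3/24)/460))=-6005639/11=-545967.18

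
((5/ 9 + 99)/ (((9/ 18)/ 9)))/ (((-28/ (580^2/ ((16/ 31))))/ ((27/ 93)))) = -12110400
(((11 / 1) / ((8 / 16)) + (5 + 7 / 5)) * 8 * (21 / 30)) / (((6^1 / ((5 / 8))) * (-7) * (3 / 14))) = -497 / 45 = -11.04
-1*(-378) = 378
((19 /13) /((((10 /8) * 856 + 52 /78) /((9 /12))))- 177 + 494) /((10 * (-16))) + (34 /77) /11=-3994301023 /2057735680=-1.94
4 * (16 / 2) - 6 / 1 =26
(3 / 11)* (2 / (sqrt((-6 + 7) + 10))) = 6* sqrt(11) / 121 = 0.16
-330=-330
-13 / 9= -1.44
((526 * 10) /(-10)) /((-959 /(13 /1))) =6838 /959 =7.13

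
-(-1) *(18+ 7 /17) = 313 /17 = 18.41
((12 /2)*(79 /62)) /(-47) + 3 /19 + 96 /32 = 82917 /27683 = 3.00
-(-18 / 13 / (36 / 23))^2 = -529 / 676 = -0.78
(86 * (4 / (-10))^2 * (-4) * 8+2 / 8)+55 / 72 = -790751 / 1800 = -439.31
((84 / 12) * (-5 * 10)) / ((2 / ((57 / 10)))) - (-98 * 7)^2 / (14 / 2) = -136451 / 2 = -68225.50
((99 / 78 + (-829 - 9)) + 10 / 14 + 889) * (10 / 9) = 48215 / 819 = 58.87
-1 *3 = -3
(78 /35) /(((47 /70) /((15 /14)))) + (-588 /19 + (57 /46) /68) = -535226109 /19553128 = -27.37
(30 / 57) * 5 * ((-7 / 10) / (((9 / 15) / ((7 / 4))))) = -1225 / 228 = -5.37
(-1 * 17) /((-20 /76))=323 /5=64.60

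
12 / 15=4 / 5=0.80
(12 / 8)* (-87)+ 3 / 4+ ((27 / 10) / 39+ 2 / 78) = -101131 / 780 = -129.66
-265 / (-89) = 265 / 89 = 2.98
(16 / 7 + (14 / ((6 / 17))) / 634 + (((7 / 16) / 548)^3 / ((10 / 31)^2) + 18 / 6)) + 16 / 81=67190674309265743597 / 12115572604718284800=5.55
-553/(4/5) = -2765/4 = -691.25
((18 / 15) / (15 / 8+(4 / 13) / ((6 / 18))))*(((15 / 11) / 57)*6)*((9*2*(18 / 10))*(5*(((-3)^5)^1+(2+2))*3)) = -144960192 / 20273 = -7150.41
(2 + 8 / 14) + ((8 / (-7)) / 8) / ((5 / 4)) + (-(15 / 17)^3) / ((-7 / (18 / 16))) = 3532019 / 1375640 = 2.57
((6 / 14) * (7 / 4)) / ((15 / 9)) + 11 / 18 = 191 / 180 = 1.06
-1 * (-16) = 16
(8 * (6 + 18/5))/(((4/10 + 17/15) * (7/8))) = 9216/161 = 57.24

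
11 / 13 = 0.85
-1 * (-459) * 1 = 459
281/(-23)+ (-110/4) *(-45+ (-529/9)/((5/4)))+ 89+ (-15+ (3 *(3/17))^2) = 310203073/119646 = 2592.67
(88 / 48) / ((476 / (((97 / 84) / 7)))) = 1067 / 1679328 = 0.00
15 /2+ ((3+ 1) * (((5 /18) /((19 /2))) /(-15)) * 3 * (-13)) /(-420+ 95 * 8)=218051 /29070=7.50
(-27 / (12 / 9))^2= 410.06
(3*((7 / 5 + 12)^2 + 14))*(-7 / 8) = -101619 / 200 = -508.10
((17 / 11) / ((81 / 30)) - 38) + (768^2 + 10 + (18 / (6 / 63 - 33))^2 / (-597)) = 16644389275259942 / 28220559543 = 589796.57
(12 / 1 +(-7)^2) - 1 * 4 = 57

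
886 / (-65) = -886 / 65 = -13.63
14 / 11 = 1.27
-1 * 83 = -83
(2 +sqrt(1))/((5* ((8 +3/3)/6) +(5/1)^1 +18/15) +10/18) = 270/1283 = 0.21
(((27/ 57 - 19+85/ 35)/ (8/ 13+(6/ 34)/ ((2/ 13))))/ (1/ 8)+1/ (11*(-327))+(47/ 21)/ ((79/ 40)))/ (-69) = 235324726969/ 225716448881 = 1.04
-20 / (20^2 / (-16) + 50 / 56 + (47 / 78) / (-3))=65520 / 79633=0.82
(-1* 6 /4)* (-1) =3 /2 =1.50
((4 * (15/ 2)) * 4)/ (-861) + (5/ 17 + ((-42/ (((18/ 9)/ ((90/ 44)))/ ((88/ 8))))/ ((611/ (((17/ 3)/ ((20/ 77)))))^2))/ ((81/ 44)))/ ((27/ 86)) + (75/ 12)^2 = 38.82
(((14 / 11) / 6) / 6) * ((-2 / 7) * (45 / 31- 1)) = -14 / 3069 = -0.00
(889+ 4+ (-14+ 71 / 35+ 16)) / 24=7849 / 210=37.38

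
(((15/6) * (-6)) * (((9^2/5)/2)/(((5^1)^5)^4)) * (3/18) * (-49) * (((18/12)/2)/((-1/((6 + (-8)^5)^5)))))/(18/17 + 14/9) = 112658964121.27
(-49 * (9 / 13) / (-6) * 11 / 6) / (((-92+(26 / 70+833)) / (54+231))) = 5376525 / 1349296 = 3.98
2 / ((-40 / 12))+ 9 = 42 / 5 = 8.40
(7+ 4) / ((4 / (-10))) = -55 / 2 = -27.50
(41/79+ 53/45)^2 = 36385024/12638025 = 2.88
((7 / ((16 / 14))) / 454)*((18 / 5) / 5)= 441 / 45400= 0.01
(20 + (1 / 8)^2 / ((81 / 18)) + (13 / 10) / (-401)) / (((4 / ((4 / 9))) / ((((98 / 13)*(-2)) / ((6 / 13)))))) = -565897717 / 7795440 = -72.59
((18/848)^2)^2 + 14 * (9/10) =2036122873893/161597050880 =12.60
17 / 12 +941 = 11309 / 12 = 942.42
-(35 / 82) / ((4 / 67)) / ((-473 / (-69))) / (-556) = 0.00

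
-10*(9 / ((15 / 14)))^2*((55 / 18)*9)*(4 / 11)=-7056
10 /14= 5 /7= 0.71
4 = 4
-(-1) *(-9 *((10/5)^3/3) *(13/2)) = -156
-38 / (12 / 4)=-38 / 3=-12.67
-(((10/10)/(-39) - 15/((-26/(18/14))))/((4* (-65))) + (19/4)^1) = -4.75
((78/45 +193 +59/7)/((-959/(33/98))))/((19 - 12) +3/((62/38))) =-1818553/225321845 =-0.01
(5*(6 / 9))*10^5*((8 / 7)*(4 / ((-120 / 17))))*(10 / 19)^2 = -1360000000 / 22743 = -59798.62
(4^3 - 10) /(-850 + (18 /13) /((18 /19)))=-0.06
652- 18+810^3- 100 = 531441534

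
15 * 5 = 75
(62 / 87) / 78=31 / 3393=0.01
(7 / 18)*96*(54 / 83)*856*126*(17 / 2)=1848220416 / 83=22267715.86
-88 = -88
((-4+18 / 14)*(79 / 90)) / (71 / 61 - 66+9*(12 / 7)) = 91561 / 1898730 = 0.05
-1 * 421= -421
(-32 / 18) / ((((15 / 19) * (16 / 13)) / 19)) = -4693 / 135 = -34.76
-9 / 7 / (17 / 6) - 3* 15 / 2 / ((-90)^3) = -1749481 / 3855600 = -0.45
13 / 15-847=-12692 / 15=-846.13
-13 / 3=-4.33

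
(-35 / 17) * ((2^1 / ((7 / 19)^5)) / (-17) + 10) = 10475040 / 693889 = 15.10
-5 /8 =-0.62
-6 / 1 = -6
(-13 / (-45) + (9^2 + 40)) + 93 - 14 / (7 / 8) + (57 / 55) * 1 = 98666 / 495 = 199.33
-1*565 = -565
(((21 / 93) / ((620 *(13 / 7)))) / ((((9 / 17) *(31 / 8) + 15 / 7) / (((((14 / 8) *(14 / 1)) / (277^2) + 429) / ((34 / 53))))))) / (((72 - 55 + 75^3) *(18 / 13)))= 1196787760049 / 22359188194958189520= 0.00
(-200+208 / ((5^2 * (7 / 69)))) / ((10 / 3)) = -30972 / 875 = -35.40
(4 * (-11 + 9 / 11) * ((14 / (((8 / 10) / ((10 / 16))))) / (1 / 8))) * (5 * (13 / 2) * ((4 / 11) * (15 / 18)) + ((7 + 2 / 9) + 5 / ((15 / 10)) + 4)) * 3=-94707200 / 363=-260901.38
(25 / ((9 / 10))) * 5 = 138.89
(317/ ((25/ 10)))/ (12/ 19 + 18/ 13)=78299/ 1245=62.89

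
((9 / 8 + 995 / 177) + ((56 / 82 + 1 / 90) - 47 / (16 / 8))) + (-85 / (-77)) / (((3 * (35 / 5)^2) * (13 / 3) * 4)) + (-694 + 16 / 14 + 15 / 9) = -30209337272251 / 42713831160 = -707.25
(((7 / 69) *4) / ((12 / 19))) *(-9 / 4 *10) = -665 / 46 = -14.46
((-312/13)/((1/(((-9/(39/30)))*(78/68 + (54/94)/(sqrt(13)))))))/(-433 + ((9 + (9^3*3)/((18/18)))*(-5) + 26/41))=-44280/2651473 - 797040*sqrt(13)/1238861767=-0.02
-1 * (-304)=304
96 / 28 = 3.43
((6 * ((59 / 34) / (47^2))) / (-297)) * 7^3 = -20237 / 3717747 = -0.01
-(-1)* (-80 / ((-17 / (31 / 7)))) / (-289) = -2480 / 34391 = -0.07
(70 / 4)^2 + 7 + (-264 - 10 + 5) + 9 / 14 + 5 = 1397 / 28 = 49.89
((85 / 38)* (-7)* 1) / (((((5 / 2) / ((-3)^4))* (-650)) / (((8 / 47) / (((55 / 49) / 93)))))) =175699692 / 15962375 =11.01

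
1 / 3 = 0.33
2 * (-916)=-1832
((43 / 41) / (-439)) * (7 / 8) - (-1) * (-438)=-63068797 / 143992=-438.00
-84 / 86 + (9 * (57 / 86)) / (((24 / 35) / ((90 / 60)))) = 16611 / 1376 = 12.07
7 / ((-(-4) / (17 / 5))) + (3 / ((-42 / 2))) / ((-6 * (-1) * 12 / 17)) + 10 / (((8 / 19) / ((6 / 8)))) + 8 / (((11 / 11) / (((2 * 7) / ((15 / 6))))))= 69077 / 1008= 68.53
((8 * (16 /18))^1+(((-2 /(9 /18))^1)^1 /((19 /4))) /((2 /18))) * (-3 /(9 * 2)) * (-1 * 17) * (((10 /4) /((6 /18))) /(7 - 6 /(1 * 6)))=-1.66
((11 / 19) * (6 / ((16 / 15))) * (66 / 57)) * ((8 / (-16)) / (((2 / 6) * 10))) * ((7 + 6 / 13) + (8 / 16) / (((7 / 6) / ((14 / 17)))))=-5642109 / 1276496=-4.42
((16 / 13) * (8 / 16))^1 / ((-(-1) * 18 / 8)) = 32 / 117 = 0.27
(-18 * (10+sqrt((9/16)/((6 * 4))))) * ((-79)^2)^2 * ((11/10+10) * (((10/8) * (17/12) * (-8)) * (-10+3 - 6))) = -14332266555165 - 2866453311033 * sqrt(6)/32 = -14551683679650.69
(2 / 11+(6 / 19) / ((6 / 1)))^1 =49 / 209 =0.23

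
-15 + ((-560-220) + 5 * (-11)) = -850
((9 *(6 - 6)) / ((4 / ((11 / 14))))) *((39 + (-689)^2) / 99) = 0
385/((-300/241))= -18557/60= -309.28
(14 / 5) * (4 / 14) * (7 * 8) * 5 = 224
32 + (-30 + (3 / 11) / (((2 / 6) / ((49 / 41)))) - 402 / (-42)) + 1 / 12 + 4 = 630109 / 37884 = 16.63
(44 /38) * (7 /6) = 77 /57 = 1.35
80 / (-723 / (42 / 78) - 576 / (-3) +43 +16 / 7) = -280 / 3869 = -0.07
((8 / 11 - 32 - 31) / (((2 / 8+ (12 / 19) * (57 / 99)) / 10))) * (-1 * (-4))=-109600 / 27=-4059.26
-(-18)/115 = 18/115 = 0.16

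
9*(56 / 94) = 252 / 47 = 5.36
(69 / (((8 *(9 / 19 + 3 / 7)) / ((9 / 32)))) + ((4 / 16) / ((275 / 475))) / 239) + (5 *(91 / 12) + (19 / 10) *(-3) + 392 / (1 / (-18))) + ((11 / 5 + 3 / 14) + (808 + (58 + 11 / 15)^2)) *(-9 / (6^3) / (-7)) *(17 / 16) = -1245533427080599 / 178082150400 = -6994.15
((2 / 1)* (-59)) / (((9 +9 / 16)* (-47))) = 1888 / 7191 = 0.26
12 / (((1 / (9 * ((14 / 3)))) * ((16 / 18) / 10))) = 5670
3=3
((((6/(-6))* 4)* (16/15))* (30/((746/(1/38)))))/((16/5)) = -10/7087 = -0.00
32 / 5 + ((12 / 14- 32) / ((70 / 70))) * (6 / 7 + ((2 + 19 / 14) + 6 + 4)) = -106887 / 245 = -436.27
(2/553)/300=1/82950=0.00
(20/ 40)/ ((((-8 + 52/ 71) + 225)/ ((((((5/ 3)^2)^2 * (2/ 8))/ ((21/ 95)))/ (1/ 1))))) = 0.02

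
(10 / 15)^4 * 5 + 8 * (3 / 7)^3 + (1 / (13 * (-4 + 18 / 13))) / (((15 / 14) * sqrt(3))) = 44936 / 27783 - 7 * sqrt(3) / 765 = 1.60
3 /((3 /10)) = 10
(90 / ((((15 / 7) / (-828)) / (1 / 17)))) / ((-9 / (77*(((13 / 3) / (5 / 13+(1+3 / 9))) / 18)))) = 2452.55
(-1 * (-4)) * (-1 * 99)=-396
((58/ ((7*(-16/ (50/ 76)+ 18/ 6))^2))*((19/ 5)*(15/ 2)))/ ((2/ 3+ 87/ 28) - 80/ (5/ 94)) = -12397500/ 250604281837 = -0.00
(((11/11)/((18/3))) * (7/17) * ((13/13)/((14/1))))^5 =1/353305857024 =0.00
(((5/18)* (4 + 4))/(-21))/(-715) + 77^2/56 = 22891901/216216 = 105.88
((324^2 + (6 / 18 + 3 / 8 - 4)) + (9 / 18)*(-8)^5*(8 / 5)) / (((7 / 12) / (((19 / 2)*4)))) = 5130541.23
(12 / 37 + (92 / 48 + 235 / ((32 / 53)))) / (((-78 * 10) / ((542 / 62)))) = -75363203 / 17177472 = -4.39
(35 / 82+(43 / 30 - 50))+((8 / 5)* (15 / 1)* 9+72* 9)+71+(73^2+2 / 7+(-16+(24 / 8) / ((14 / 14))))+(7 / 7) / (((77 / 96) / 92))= 299181653 / 47355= 6317.85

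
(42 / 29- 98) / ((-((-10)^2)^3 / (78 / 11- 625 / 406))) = 0.00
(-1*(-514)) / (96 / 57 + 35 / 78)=761748 / 3161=240.98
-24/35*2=-1.37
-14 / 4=-7 / 2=-3.50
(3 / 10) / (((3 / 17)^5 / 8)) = 5679428 / 405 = 14023.28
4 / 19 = 0.21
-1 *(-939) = 939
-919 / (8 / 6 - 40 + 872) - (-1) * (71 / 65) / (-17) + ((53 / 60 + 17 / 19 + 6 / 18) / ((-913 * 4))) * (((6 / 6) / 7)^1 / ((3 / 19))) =-1788178409 / 1531530000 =-1.17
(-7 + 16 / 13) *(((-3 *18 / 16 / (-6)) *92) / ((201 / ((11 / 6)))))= -2.72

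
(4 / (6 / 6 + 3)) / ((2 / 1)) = 1 / 2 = 0.50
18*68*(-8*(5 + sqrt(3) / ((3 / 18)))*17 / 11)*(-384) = 319610880 / 11 + 383533056*sqrt(3) / 11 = 89446329.03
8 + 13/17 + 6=251/17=14.76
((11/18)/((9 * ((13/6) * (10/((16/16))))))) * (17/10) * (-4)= -187/8775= -0.02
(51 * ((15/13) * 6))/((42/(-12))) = -9180/91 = -100.88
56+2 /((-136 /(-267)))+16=5163 /68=75.93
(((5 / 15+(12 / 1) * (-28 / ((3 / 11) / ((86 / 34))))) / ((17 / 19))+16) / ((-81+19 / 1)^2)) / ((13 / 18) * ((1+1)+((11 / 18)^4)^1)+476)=-473248131768 / 250609895451133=-0.00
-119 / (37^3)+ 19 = 19.00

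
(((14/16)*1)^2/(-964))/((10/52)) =-0.00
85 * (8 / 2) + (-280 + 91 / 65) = 307 / 5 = 61.40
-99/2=-49.50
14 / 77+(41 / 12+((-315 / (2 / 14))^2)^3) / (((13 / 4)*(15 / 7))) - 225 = 106199759695644627993952 / 6435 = 16503459160162335352.60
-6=-6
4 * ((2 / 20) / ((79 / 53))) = 106 / 395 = 0.27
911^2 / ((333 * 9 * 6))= 46.15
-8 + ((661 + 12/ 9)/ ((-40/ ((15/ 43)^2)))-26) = -532733/ 14792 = -36.01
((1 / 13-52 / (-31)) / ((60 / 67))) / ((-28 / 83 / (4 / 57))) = -561661 / 1378260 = -0.41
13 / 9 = 1.44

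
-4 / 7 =-0.57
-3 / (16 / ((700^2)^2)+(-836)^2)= -45018750000 / 10487808100000001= -0.00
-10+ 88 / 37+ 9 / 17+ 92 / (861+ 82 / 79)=-299226989 / 42835529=-6.99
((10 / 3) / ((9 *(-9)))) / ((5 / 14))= -28 / 243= -0.12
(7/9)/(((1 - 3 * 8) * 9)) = -7/1863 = -0.00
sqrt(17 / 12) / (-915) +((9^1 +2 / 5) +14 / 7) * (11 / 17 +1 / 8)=8.80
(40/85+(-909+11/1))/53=-15258/901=-16.93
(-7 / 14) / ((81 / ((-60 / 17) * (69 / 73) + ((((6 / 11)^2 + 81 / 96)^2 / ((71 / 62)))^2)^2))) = 18393958291712456502997767326123721871 / 1792422916877348338672046901807481356288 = 0.01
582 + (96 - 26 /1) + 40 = 692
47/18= 2.61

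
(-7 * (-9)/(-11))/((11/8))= -504/121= -4.17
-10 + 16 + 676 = 682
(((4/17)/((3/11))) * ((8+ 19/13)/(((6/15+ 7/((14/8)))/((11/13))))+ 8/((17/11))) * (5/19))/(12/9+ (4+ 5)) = 4421890/28767349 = 0.15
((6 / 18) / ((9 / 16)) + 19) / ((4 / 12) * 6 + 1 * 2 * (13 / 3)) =529 / 288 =1.84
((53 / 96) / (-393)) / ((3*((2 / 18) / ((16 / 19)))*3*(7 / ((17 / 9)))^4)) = -4426613 / 705764158722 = -0.00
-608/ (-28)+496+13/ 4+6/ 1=14755/ 28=526.96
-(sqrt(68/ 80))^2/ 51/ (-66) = 1/ 3960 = 0.00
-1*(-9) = 9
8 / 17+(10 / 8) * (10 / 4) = 489 / 136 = 3.60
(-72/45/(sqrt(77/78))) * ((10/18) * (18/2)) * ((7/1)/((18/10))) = -40 * sqrt(6006)/99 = -31.31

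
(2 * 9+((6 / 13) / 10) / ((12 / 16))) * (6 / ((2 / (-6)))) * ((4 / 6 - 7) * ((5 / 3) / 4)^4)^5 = 27722742328643798828125 / 336412439337265941970944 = 0.08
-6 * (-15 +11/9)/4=62/3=20.67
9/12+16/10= 47/20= 2.35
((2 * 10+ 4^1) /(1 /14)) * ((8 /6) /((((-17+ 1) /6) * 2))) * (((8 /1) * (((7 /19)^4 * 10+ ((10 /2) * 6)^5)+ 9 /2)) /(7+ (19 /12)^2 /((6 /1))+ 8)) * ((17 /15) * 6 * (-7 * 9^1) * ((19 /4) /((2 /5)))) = 6393556847309692032 /1186607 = 5388099722409.94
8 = 8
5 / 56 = 0.09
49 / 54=0.91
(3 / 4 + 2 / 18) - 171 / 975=8023 / 11700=0.69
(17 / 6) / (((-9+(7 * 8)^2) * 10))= 17 / 187620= 0.00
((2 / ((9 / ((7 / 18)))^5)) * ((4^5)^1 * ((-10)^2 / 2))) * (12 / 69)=215129600 / 80196041223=0.00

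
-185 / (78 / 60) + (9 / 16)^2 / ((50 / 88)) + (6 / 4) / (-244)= -179861237 / 1268800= -141.76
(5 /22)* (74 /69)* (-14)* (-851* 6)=191660 /11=17423.64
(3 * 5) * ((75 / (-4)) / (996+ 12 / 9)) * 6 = -10125 / 5984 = -1.69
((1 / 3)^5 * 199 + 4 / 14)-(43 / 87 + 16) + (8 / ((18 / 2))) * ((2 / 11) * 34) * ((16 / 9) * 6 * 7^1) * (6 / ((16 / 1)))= 75135898 / 542619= 138.47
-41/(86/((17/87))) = -697/7482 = -0.09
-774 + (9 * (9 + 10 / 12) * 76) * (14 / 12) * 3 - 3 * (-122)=23133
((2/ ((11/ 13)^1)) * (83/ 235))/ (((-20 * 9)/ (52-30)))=-1079/ 10575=-0.10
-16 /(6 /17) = -136 /3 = -45.33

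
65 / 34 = 1.91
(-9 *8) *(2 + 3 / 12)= -162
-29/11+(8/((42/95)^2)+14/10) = 962762/24255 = 39.69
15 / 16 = 0.94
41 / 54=0.76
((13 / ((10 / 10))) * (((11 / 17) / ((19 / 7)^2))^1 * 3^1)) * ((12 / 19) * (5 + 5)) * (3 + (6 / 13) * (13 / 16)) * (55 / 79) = 468242775 / 9211637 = 50.83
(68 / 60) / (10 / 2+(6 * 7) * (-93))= -17 / 58515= -0.00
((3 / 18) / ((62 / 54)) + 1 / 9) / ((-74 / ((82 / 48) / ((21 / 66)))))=-64493 / 3468528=-0.02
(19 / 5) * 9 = 171 / 5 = 34.20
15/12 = 5/4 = 1.25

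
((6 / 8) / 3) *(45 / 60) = 3 / 16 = 0.19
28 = 28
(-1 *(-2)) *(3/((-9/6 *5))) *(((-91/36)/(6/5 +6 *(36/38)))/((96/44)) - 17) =13.73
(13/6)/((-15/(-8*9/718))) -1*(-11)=19771/1795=11.01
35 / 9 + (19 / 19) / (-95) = 3316 / 855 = 3.88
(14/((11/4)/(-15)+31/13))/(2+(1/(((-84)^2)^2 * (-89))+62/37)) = 1790323504220160/1034704539381719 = 1.73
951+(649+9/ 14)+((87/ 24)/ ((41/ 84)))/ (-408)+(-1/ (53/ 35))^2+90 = 370818805107/ 219281776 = 1691.06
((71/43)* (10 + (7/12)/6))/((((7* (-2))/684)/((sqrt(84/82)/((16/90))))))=-44132535* sqrt(1722)/394912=-4637.41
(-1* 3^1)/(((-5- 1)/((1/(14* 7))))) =0.01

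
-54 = -54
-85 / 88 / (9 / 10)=-425 / 396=-1.07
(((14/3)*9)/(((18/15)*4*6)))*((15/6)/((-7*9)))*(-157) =9.09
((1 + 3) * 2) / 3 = 8 / 3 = 2.67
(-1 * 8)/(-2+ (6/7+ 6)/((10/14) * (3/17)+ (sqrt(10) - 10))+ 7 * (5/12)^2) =106781143680/20277119917 - 5369462784 * sqrt(10)/20277119917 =4.43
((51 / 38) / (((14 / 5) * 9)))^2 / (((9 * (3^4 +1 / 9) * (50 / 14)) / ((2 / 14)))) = 289 / 1859467680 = 0.00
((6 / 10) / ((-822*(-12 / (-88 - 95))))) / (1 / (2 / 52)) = -61 / 142480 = -0.00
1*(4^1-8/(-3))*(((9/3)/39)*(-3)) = -1.54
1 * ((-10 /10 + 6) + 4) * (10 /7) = 90 /7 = 12.86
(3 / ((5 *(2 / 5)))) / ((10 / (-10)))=-3 / 2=-1.50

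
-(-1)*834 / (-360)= -139 / 60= -2.32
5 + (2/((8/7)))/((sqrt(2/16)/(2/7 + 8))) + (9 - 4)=10 + 29 *sqrt(2)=51.01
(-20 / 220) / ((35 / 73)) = -73 / 385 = -0.19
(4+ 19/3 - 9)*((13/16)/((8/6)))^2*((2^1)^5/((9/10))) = 845/48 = 17.60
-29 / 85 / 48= -0.01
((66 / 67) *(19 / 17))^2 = 1572516 / 1297321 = 1.21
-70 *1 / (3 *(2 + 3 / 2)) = -20 / 3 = -6.67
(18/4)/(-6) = -3/4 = -0.75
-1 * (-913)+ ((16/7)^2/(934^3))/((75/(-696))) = 113908860640851/124763264675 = 913.00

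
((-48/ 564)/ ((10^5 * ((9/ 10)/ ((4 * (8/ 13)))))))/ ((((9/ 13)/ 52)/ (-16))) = 6656/ 2379375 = 0.00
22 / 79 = 0.28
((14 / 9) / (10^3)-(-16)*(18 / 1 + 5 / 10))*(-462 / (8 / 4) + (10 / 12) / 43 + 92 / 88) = -68061.17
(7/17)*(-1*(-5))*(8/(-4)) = -70/17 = -4.12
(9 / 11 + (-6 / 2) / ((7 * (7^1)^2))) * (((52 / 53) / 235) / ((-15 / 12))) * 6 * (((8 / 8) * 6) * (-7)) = 0.68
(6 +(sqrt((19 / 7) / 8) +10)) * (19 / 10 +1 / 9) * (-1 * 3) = -1448 / 15 - 181 * sqrt(266) / 840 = -100.05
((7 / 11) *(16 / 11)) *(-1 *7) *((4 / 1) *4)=-12544 / 121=-103.67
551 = 551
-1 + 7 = 6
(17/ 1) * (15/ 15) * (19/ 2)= 323/ 2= 161.50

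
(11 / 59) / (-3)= -11 / 177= -0.06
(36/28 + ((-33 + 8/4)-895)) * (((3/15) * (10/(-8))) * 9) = 58257/28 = 2080.61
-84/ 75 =-28/ 25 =-1.12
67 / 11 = 6.09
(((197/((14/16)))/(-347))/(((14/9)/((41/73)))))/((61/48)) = -13957056/75714359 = -0.18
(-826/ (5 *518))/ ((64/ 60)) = -177/ 592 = -0.30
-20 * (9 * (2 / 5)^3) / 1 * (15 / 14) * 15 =-1296 / 7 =-185.14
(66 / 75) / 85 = 22 / 2125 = 0.01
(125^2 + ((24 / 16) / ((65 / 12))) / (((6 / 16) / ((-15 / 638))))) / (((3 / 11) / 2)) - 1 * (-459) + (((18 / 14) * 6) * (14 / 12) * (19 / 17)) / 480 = 353906703667 / 3076320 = 115042.23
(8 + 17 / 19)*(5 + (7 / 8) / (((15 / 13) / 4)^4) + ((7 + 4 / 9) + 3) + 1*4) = 1247564591 / 961875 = 1297.01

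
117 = 117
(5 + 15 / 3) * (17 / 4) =85 / 2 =42.50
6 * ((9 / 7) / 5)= 54 / 35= 1.54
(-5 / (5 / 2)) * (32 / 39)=-64 / 39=-1.64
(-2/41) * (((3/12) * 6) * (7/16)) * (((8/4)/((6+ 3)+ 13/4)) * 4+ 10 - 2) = -159/574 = -0.28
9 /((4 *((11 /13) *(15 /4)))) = 39 /55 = 0.71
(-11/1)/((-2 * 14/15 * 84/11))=605/784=0.77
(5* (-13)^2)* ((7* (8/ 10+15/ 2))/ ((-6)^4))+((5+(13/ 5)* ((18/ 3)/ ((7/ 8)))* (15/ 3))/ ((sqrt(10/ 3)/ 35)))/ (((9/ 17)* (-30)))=98189/ 2592 -11203* sqrt(30)/ 540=-75.75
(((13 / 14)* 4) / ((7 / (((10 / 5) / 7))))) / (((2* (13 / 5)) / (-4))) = -40 / 343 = -0.12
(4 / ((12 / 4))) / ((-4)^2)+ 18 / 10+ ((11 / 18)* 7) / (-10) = 131 / 90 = 1.46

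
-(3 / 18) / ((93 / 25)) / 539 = -0.00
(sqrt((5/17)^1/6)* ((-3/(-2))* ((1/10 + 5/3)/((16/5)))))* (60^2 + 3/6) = 381653* sqrt(510)/13056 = 660.15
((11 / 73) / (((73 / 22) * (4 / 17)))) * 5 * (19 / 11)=17765 / 10658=1.67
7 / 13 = 0.54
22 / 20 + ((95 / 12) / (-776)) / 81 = 4148021 / 3771360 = 1.10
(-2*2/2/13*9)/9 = -0.15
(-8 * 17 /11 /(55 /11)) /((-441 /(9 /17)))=8 /2695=0.00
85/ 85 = 1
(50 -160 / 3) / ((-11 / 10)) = 100 / 33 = 3.03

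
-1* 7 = -7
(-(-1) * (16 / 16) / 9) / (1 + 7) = 1 / 72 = 0.01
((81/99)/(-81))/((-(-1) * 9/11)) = -1/81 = -0.01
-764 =-764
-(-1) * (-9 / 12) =-3 / 4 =-0.75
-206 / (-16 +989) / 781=-206 / 759913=-0.00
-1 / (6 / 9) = -3 / 2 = -1.50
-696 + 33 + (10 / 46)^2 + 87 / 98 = -34322773 / 51842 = -662.06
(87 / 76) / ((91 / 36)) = 783 / 1729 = 0.45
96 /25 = 3.84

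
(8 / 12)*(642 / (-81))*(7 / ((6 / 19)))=-117.13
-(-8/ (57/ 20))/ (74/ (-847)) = -67760/ 2109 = -32.13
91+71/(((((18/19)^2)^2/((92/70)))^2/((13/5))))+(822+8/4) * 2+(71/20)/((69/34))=866328679894283581/388109236536000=2232.18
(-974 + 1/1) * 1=-973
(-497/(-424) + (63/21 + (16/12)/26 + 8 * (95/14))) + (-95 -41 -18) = -11053255/115752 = -95.49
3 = 3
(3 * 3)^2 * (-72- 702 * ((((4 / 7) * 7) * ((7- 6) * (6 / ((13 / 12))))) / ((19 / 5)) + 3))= -9650502 / 19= -507921.16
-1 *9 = -9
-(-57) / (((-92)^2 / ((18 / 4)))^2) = 4617 / 286557184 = 0.00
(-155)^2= 24025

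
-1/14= -0.07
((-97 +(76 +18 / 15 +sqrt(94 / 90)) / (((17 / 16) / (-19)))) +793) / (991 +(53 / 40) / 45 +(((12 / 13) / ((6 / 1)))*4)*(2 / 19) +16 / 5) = -5173721280 / 7515074587 - 9010560*sqrt(235) / 7515074587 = -0.71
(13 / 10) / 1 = 13 / 10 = 1.30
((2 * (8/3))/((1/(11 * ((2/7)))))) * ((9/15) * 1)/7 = 352/245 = 1.44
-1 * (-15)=15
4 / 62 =2 / 31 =0.06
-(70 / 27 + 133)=-3661 / 27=-135.59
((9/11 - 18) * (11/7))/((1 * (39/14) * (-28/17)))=153/26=5.88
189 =189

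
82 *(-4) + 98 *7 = 358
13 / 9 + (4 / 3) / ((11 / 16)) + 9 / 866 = 291001 / 85734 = 3.39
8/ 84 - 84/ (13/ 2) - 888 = -900.83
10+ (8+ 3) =21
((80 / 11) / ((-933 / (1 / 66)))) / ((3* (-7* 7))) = 0.00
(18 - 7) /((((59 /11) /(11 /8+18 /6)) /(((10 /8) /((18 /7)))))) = 148225 /33984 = 4.36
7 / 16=0.44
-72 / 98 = -36 / 49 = -0.73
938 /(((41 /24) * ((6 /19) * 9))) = 71288 /369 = 193.19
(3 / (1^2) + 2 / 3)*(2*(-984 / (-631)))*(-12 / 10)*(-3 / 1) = 129888 / 3155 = 41.17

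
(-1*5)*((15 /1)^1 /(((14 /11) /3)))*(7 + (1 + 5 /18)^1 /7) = -248875 /196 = -1269.77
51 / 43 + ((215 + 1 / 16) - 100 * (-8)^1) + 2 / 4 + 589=1605.75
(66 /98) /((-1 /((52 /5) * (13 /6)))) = -3718 /245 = -15.18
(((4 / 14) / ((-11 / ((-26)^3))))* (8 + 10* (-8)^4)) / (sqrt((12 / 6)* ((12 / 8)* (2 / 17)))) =240017856* sqrt(102) / 77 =31481318.47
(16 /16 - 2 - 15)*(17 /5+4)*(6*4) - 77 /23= -327169 /115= -2844.95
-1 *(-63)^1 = 63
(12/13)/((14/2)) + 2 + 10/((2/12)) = 5654/91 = 62.13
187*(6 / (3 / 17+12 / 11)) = 69938 / 79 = 885.29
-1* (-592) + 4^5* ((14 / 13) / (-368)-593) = -181386256 / 299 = -606643.00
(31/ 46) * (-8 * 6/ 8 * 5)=-465/ 23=-20.22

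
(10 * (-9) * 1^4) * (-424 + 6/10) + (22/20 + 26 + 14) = 381471/10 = 38147.10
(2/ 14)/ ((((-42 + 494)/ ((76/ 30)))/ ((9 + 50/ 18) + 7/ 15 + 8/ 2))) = 13889/ 1067850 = 0.01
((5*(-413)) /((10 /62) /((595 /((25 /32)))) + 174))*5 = -1218845600 /20540377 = -59.34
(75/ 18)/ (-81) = -25/ 486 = -0.05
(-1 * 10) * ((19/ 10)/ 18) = -1.06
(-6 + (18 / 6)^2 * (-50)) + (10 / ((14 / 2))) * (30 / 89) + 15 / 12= -1132037 / 2492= -454.27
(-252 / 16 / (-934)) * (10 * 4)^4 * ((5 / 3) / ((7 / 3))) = 14400000 / 467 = 30835.12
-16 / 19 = -0.84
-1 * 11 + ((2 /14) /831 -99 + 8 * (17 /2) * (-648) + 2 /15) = -1284796907 /29085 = -44173.87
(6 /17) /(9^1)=2 /51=0.04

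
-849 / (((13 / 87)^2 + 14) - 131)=6426081 / 885404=7.26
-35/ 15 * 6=-14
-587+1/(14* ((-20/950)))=-16531/28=-590.39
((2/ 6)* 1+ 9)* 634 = 17752/ 3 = 5917.33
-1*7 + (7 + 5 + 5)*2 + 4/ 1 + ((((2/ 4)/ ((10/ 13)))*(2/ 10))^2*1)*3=310507/ 10000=31.05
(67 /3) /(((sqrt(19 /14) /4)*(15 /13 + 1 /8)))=27872*sqrt(266) /7581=59.96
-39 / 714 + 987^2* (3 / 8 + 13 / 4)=3361857167 / 952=3531362.57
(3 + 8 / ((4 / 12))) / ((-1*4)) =-27 / 4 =-6.75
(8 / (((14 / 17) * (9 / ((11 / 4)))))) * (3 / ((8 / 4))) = 187 / 42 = 4.45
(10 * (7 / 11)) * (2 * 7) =980 / 11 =89.09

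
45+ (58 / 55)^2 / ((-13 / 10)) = 347197 / 7865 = 44.14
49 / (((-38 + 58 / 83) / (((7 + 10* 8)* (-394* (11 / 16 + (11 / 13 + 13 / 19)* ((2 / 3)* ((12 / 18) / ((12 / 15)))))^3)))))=5214421160306370943 / 31849345302528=163721.46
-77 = -77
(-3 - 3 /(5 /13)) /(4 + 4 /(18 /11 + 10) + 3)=-1728 /1175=-1.47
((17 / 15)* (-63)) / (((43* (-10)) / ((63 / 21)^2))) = 3213 / 2150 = 1.49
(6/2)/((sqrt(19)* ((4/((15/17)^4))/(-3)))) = -455625* sqrt(19)/6347596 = -0.31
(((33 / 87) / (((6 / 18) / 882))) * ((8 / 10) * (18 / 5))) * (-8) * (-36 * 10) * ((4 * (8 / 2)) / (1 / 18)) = 347640201216 / 145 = 2397518629.08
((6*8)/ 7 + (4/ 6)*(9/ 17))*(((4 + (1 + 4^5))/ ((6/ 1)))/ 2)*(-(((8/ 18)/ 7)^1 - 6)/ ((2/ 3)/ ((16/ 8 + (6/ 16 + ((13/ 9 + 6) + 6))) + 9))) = 19676657/ 144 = 136643.45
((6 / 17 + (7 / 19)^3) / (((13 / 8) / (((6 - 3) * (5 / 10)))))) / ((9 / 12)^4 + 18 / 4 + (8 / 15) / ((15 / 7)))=32476032000 / 442262702479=0.07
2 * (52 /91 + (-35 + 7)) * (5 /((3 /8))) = -5120 /7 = -731.43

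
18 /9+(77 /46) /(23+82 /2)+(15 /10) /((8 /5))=2.96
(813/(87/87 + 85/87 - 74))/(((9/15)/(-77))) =9077145/6266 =1448.63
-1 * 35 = -35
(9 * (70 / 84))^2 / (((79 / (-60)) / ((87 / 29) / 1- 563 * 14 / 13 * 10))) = 265885875 / 1027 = 258895.69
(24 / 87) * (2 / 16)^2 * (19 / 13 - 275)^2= 1580642 / 4901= 322.51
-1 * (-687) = 687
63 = 63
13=13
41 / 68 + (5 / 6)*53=9133 / 204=44.77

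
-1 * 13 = -13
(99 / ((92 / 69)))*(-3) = -891 / 4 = -222.75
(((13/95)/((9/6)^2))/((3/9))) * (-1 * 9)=-156/95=-1.64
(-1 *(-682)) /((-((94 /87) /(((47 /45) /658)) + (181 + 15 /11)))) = -108779 /137657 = -0.79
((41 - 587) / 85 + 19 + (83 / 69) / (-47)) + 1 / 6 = 2337103 / 183770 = 12.72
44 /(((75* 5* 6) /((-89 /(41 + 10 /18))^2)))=71289 /794750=0.09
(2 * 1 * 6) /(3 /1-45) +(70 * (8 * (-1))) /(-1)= 3918 /7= 559.71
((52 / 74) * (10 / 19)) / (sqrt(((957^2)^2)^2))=260 / 589661911733103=0.00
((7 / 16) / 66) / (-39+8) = -7 / 32736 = -0.00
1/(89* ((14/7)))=1/178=0.01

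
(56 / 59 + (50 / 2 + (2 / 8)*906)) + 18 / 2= 30851 / 118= 261.45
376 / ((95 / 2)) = 7.92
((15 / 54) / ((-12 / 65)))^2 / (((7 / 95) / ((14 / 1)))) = 10034375 / 23328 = 430.14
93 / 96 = 31 / 32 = 0.97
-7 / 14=-1 / 2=-0.50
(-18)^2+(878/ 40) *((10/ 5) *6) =2937/ 5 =587.40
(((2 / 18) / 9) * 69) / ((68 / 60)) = 115 / 153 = 0.75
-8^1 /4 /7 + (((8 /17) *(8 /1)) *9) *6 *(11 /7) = 5426 /17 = 319.18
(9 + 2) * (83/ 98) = 913/ 98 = 9.32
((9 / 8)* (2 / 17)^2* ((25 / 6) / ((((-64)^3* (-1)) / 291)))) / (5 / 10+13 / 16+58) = 21825 / 17973968896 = 0.00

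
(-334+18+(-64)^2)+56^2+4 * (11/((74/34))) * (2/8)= 256079/37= 6921.05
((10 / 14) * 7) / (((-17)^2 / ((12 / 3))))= 20 / 289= 0.07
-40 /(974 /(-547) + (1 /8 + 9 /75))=4376000 /167997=26.05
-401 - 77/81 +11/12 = -129935/324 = -401.03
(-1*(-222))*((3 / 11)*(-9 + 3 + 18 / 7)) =-15984 / 77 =-207.58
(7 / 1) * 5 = 35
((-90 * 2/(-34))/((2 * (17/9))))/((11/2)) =810/3179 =0.25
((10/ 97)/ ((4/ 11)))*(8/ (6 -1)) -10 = -926/ 97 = -9.55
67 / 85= 0.79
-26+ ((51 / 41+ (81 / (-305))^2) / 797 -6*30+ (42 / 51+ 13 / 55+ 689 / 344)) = -39682592786078257 / 195542834359400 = -202.94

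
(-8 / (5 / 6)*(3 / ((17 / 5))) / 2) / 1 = -72 / 17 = -4.24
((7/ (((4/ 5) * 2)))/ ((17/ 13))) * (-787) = -2632.98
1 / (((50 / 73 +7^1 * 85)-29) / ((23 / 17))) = 1679 / 703256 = 0.00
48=48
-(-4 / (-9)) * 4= -16 / 9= -1.78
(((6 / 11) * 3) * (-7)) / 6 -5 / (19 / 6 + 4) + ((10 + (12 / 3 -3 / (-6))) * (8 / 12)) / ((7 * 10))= -245213 / 99330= -2.47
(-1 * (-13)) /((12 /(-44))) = -143 /3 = -47.67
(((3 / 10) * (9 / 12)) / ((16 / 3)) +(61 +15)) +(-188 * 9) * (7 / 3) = -2478053 / 640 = -3871.96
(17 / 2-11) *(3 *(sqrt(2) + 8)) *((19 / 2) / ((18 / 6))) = -190-95 *sqrt(2) / 4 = -223.59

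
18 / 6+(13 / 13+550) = 554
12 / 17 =0.71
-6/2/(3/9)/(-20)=9/20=0.45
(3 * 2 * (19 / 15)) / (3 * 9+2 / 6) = 57 / 205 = 0.28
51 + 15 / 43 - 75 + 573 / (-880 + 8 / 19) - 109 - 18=-108728477 / 718616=-151.30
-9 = -9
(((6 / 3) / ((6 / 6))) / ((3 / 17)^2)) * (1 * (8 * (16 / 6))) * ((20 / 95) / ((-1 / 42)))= -2071552 / 171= -12114.34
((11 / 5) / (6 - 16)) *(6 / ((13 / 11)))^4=-146.16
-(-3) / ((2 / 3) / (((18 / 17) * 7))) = 567 / 17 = 33.35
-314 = -314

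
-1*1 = -1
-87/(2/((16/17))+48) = -696/401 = -1.74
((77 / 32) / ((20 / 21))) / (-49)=-33 / 640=-0.05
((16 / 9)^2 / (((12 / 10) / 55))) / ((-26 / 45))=-250.71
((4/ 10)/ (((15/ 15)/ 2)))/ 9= 0.09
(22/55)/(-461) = -2/2305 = -0.00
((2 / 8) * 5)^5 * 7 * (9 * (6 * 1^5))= 590625 / 512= 1153.56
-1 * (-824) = 824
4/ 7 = 0.57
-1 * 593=-593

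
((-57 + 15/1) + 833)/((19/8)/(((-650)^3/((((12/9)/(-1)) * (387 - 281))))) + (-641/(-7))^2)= 31932571125000/338514583924343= 0.09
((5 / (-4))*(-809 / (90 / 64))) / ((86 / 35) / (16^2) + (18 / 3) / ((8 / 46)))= 28994560 / 1391427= 20.84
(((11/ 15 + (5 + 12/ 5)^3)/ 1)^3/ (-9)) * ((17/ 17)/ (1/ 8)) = -28224415916391232/ 474609375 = -59468728.19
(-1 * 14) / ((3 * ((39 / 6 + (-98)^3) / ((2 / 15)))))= 56 / 84706695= 0.00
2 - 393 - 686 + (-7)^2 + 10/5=-1026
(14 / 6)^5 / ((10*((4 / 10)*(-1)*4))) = -16807 / 3888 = -4.32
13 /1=13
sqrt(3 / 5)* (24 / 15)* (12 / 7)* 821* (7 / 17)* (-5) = -78816* sqrt(15) / 85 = -3591.21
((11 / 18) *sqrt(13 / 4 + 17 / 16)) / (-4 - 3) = -11 *sqrt(69) / 504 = -0.18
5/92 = 0.05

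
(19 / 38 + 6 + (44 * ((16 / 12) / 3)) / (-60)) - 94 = -23713 / 270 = -87.83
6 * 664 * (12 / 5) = 47808 / 5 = 9561.60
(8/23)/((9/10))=80/207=0.39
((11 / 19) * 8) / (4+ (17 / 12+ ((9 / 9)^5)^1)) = 96 / 133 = 0.72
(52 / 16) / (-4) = -13 / 16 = -0.81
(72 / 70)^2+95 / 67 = 203207 / 82075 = 2.48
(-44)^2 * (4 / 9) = 7744 / 9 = 860.44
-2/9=-0.22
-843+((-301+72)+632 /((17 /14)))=-9376 /17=-551.53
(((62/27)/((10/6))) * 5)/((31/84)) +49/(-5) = 133/15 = 8.87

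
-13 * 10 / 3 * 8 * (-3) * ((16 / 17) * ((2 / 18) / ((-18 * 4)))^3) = -65 / 18068994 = -0.00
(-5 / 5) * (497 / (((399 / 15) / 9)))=-3195 / 19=-168.16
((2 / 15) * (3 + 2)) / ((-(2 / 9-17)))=0.04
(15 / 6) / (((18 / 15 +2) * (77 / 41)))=0.42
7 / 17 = 0.41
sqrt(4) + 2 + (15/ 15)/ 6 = 25/ 6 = 4.17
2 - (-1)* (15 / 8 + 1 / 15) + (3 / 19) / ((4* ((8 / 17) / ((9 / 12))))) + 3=7.00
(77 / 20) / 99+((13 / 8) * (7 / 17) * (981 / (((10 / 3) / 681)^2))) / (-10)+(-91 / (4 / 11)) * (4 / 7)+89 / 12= -3353598973111 / 1224000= -2739868.44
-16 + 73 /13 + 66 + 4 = 59.62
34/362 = 17/181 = 0.09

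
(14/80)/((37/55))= 77/296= 0.26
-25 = -25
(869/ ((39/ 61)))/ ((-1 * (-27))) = 53009/ 1053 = 50.34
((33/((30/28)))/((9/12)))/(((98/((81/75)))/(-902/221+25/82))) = -1935846/1132625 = -1.71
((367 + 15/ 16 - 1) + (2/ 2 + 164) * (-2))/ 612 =197/ 3264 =0.06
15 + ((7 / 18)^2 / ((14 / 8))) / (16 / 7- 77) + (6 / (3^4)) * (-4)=14.70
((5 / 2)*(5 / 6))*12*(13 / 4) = 325 / 4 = 81.25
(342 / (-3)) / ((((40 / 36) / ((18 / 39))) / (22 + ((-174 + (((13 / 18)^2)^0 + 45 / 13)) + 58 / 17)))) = 98040456 / 14365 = 6824.95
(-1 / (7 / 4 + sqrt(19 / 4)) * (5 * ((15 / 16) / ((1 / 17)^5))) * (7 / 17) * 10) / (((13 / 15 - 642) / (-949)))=-10323361.92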